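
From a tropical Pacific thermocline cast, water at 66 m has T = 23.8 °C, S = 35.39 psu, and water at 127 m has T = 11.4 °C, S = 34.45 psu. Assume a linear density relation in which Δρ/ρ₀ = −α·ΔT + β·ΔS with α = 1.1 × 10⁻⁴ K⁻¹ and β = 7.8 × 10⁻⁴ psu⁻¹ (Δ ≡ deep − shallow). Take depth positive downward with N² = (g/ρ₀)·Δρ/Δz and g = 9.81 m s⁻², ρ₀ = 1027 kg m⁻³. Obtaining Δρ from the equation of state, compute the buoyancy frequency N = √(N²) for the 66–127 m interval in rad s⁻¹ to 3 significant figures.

ΔT = -12.4 K, ΔS = -0.94 psu (deep − shallow).
Δρ/ρ₀ = −αΔT + βΔS = 1.364 × 10⁻³ − 7.332 × 10⁻⁴ = 6.308 × 10⁻⁴, so Δρ ≈ 0.6478 kg m⁻³.
N² = (g/ρ₀)·Δρ/Δz = g·(Δρ/ρ₀)/Δz = 9.81 × 6.308 × 10⁻⁴ / 61 = 1.0145 × 10⁻⁴ s⁻².
N = √(1.0145 × 10⁻⁴) = 0.010072 rad s⁻¹ ≈ 0.0101 rad s⁻¹.

0.0101 rad s⁻¹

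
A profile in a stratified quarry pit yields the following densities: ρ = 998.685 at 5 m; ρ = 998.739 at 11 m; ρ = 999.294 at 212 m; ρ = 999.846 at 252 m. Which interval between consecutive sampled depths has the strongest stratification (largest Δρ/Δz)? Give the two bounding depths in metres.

212–252 m

Compute the density gradient over each adjacent pair:
  5–11 m: Δρ/Δz = 0.054/6 = 9.0 × 10⁻³ kg m⁻⁴
  11–212 m: Δρ/Δz = 0.555/201 = 2.8 × 10⁻³ kg m⁻⁴
  212–252 m: Δρ/Δz = 0.552/40 = 0.014 kg m⁻⁴
The largest gradient is in the 212–252 m interval — the pycnocline.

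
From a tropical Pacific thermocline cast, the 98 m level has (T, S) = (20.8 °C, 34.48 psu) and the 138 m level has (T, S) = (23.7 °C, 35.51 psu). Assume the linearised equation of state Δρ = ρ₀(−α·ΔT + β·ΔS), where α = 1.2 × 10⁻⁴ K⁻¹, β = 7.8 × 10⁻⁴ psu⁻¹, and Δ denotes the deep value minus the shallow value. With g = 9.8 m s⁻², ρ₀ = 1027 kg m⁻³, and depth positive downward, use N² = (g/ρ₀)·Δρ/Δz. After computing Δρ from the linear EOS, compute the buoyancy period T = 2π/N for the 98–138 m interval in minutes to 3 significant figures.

9.91 min

ΔT = +2.9 K, ΔS = +1.03 psu (deep − shallow).
Δρ/ρ₀ = −αΔT + βΔS = -3.48 × 10⁻⁴ + 8.034 × 10⁻⁴ = 4.554 × 10⁻⁴, so Δρ ≈ 0.4677 kg m⁻³.
N² = (g/ρ₀)·Δρ/Δz = g·(Δρ/ρ₀)/Δz = 9.8 × 4.554 × 10⁻⁴ / 40 = 1.1157 × 10⁻⁴ s⁻².
N = √(1.1157 × 10⁻⁴) = 0.010563 rad s⁻¹ → T = 2π/N = 594.83 s = 9.9138 min ≈ 9.91 min.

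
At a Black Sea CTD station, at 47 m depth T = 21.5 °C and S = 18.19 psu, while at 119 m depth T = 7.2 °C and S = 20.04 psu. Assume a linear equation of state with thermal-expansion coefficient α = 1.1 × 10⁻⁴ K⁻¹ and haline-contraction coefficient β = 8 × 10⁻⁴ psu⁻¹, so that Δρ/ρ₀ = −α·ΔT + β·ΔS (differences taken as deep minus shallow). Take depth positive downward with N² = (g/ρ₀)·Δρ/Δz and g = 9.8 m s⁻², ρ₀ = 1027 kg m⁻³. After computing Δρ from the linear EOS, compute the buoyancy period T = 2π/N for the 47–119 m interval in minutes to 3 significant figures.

ΔT = -14.3 K, ΔS = +1.85 psu (deep − shallow).
Δρ/ρ₀ = −αΔT + βΔS = 1.573 × 10⁻³ + 1.48 × 10⁻³ = 3.053 × 10⁻³, so Δρ ≈ 3.135 kg m⁻³.
N² = (g/ρ₀)·Δρ/Δz = g·(Δρ/ρ₀)/Δz = 9.8 × 3.053 × 10⁻³ / 72 = 4.1555 × 10⁻⁴ s⁻².
N = √(4.1555 × 10⁻⁴) = 0.020385 rad s⁻¹ → T = 2π/N = 308.23 s = 5.1372 min ≈ 5.14 min.

5.14 min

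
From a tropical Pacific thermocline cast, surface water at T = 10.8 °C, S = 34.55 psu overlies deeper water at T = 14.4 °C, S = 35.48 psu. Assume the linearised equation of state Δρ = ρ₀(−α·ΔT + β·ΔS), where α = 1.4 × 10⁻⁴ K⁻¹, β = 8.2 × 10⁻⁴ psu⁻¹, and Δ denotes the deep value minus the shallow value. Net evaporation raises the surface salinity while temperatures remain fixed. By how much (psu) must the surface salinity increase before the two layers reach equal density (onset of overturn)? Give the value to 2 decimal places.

Neutral buoyancy requires −α(T_deep − T_surf) + β(S_deep − S_surf′) = 0.
S_surf′ = S_deep − (α/β)·ΔT = 35.48 − (1.4 × 10⁻⁴/8.2 × 10⁻⁴)·(+3.6) = 34.8654 psu.
Increase required: 34.8654 − 34.55 = 0.3154 psu.

0.32 psu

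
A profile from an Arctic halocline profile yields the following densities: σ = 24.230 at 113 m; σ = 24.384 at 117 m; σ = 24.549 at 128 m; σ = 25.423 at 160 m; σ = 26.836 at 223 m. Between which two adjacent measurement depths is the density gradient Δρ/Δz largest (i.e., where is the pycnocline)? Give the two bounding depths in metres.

Compute the density gradient over each adjacent pair:
  113–117 m: Δρ/Δz = 0.154/4 = 0.038 kg m⁻⁴
  117–128 m: Δρ/Δz = 0.165/11 = 0.015 kg m⁻⁴
  128–160 m: Δρ/Δz = 0.874/32 = 0.027 kg m⁻⁴
  160–223 m: Δρ/Δz = 1.413/63 = 0.022 kg m⁻⁴
The largest gradient is in the 113–117 m interval — the pycnocline.

113–117 m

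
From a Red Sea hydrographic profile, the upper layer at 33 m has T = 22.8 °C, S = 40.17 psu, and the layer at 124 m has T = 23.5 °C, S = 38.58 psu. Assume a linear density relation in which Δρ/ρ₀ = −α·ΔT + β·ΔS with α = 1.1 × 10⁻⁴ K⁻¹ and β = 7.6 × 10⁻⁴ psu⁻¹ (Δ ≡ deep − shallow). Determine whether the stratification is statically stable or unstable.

ΔT = 23.5 − 22.8 = +0.7 K and ΔS = 38.58 − 40.17 = -1.59 psu (deep − shallow).
−αΔT = -7.70 × 10⁻⁵; βΔS = -1.2084 × 10⁻³; sum Δρ/ρ₀ = -1.2854 × 10⁻³.
Δρ/ρ₀ < 0, so Δρ < 0: deeper water is lighter → statically unstable; the column would overturn.

unstable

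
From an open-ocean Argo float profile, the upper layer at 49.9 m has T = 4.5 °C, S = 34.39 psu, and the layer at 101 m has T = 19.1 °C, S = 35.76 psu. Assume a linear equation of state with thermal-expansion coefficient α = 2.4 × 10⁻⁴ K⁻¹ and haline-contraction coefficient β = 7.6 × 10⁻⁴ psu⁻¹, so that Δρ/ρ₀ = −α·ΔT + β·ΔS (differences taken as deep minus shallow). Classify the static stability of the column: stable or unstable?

ΔT = 19.1 − 4.5 = +14.6 K and ΔS = 35.76 − 34.39 = +1.37 psu (deep − shallow).
−αΔT = -3.504 × 10⁻³; βΔS = 1.0412 × 10⁻³; sum Δρ/ρ₀ = -2.4628 × 10⁻³.
Δρ/ρ₀ < 0, so Δρ < 0: deeper water is lighter → statically unstable; the column would overturn.

unstable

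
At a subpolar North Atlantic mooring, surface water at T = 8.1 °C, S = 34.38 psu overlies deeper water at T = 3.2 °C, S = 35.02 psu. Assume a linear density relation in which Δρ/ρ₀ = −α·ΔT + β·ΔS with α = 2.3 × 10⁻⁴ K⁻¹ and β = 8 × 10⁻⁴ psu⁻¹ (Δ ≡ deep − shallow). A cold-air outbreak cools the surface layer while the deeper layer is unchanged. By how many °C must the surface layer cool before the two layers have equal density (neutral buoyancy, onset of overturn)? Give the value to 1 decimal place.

Neutral buoyancy requires Δρ = 0, i.e. −α(T_deep − T_surf′) + β(S_deep − S_surf) = 0.
T_surf′ = T_deep − (β/α)·ΔS = 3.2 − (8 × 10⁻⁴/2.3 × 10⁻⁴)·(+0.64) = 0.974 °C.
Cooling required: 8.1 − (0.974) = 7.126 °C.

7.1 °C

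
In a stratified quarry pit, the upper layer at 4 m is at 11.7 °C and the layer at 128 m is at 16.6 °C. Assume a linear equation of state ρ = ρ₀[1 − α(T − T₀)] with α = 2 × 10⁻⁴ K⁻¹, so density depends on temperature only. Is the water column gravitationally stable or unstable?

unstable

ΔT = 16.6 − 11.7 = +4.9 K, so Δρ/ρ₀ = −αΔT = -9.80 × 10⁻⁴.
Δρ/ρ₀ < 0, so Δρ < 0: deeper water is lighter → statically unstable; the column would overturn.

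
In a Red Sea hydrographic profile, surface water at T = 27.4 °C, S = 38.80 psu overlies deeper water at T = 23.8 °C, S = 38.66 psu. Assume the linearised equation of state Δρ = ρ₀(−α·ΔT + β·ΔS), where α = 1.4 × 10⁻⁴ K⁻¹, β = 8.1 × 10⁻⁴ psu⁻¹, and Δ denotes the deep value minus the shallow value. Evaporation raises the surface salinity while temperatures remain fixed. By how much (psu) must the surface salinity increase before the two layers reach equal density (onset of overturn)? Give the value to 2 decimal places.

Neutral buoyancy requires −α(T_deep − T_surf) + β(S_deep − S_surf′) = 0.
S_surf′ = S_deep − (α/β)·ΔT = 38.66 − (1.4 × 10⁻⁴/8.1 × 10⁻⁴)·(-3.6) = 39.2822 psu.
Increase required: 39.2822 − 38.80 = 0.4822 psu.

0.48 psu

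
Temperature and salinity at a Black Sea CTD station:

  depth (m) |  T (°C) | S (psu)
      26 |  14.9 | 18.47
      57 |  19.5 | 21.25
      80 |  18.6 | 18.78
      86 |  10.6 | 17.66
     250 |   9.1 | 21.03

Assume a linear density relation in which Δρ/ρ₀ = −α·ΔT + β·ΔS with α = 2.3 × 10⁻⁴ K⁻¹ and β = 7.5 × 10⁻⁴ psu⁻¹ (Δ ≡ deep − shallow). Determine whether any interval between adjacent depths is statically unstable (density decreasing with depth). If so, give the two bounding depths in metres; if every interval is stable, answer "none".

Evaluate Δρ/ρ₀ = −αΔT + βΔS across each adjacent pair:
  26–57 m: −αΔT+βΔS = −(2.3 × 10⁻⁴)(+4.6)+(7.5 × 10⁻⁴)(+2.78) = 1.0 × 10⁻³ → stable
  57–80 m: −αΔT+βΔS = −(2.3 × 10⁻⁴)(-0.9)+(7.5 × 10⁻⁴)(-2.47) = -1.6 × 10⁻³ → UNSTABLE
  80–86 m: −αΔT+βΔS = −(2.3 × 10⁻⁴)(-8.0)+(7.5 × 10⁻⁴)(-1.12) = 1.0 × 10⁻³ → stable
  86–250 m: −αΔT+βΔS = −(2.3 × 10⁻⁴)(-1.5)+(7.5 × 10⁻⁴)(+3.37) = 2.9 × 10⁻³ → stable
The 57–80 m interval has Δρ < 0: lighter water underlies denser water.

57–80 m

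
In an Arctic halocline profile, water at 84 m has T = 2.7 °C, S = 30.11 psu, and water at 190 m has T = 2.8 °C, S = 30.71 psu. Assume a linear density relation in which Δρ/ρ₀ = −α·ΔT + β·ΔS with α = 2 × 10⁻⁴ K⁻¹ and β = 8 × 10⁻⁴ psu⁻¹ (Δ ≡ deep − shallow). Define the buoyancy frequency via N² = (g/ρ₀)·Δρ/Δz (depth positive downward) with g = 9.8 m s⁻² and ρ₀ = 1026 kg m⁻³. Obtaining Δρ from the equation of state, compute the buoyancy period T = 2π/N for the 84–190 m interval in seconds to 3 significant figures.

ΔT = +0.1 K, ΔS = +0.60 psu (deep − shallow).
Δρ/ρ₀ = −αΔT + βΔS = -2.00 × 10⁻⁵ + 4.80 × 10⁻⁴ = 4.60 × 10⁻⁴, so Δρ ≈ 0.4720 kg m⁻³.
N² = (g/ρ₀)·Δρ/Δz = g·(Δρ/ρ₀)/Δz = 9.8 × 4.60 × 10⁻⁴ / 106 = 4.2528 × 10⁻⁵ s⁻².
N = √(4.2528 × 10⁻⁵) = 6.5213 × 10⁻³ rad s⁻¹ → T = 2π/N = 963.49 s ≈ 963 s.

963 s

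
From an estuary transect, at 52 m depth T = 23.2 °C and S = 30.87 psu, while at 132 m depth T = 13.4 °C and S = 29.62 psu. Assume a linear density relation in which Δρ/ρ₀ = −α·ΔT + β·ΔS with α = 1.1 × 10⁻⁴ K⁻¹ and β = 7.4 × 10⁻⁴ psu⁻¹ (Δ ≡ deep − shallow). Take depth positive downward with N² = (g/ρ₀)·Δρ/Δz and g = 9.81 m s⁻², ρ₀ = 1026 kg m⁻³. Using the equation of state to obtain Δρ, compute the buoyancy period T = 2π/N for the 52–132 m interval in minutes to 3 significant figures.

ΔT = -9.8 K, ΔS = -1.25 psu (deep − shallow).
Δρ/ρ₀ = −αΔT + βΔS = 1.078 × 10⁻³ − 9.25 × 10⁻⁴ = 1.53 × 10⁻⁴, so Δρ ≈ 0.1570 kg m⁻³.
N² = (g/ρ₀)·Δρ/Δz = g·(Δρ/ρ₀)/Δz = 9.81 × 1.53 × 10⁻⁴ / 80 = 1.8762 × 10⁻⁵ s⁻².
N = √(1.8762 × 10⁻⁵) = 4.3315 × 10⁻³ rad s⁻¹ → T = 2π/N = 1.4506 × 10³ s = 24.177 min ≈ 24.2 min.

24.2 min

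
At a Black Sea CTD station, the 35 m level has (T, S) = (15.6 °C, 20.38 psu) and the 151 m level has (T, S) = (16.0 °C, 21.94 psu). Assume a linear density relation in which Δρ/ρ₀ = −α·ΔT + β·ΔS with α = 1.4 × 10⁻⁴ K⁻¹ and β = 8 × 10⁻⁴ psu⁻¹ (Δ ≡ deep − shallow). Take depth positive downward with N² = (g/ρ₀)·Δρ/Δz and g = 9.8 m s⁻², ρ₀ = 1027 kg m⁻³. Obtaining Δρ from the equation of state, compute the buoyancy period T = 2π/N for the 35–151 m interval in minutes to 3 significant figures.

10.4 min

ΔT = +0.4 K, ΔS = +1.56 psu (deep − shallow).
Δρ/ρ₀ = −αΔT + βΔS = -5.60 × 10⁻⁵ + 1.248 × 10⁻³ = 1.192 × 10⁻³, so Δρ ≈ 1.224 kg m⁻³.
N² = (g/ρ₀)·Δρ/Δz = g·(Δρ/ρ₀)/Δz = 9.8 × 1.192 × 10⁻³ / 116 = 1.0070 × 10⁻⁴ s⁻².
N = √(1.0070 × 10⁻⁴) = 0.010035 rad s⁻¹ → T = 2π/N = 626.13 s = 10.435 min ≈ 10.4 min.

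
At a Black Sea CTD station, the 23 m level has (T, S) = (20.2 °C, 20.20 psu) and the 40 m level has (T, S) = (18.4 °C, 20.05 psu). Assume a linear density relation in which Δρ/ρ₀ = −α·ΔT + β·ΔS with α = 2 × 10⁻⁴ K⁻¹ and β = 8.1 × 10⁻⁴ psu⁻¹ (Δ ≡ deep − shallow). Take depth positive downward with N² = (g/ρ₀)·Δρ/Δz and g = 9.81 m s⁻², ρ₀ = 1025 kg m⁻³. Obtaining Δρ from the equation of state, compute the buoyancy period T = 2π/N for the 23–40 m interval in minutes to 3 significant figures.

ΔT = -1.8 K, ΔS = -0.15 psu (deep − shallow).
Δρ/ρ₀ = −αΔT + βΔS = 3.60 × 10⁻⁴ − 1.215 × 10⁻⁴ = 2.385 × 10⁻⁴, so Δρ ≈ 0.2445 kg m⁻³.
N² = (g/ρ₀)·Δρ/Δz = g·(Δρ/ρ₀)/Δz = 9.81 × 2.385 × 10⁻⁴ / 17 = 1.3763 × 10⁻⁴ s⁻².
N = √(1.3763 × 10⁻⁴) = 0.011732 rad s⁻¹ → T = 2π/N = 535.56 s = 8.9260 min ≈ 8.93 min.

8.93 min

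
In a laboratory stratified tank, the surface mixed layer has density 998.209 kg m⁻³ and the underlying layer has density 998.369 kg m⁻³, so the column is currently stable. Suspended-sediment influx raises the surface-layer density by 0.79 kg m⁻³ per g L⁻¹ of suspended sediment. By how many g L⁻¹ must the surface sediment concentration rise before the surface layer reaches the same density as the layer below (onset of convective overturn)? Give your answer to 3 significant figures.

0.203 g L⁻¹

Density deficit of the surface layer: 998.369 − 998.209 = 0.16 kg m⁻³.
Required change = 0.16 / 0.79 = 0.203 g L⁻¹.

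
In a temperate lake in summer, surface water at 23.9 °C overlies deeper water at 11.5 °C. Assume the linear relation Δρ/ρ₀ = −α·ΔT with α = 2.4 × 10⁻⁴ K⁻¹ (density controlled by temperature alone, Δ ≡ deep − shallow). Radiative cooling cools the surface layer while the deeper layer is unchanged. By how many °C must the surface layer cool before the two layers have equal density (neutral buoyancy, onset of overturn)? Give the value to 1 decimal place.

With temperature the only control, equal density requires T_surf′ = T_deep.
T_surf′ = 11.5 °C.
Cooling required: 23.9 − 11.5 = 12.4 °C.

12.4 °C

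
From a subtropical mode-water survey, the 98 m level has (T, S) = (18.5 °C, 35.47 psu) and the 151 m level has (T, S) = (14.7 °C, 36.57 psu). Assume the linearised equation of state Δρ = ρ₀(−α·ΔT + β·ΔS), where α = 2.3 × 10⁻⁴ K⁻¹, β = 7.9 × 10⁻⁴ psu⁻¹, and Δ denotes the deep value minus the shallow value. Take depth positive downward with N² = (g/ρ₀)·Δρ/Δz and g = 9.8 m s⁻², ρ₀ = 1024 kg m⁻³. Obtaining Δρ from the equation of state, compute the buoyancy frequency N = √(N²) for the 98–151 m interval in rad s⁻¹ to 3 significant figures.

ΔT = -3.8 K, ΔS = +1.10 psu (deep − shallow).
Δρ/ρ₀ = −αΔT + βΔS = 8.74 × 10⁻⁴ + 8.69 × 10⁻⁴ = 1.743 × 10⁻³, so Δρ ≈ 1.785 kg m⁻³.
N² = (g/ρ₀)·Δρ/Δz = g·(Δρ/ρ₀)/Δz = 9.8 × 1.743 × 10⁻³ / 53 = 3.2229 × 10⁻⁴ s⁻².
N = √(3.2229 × 10⁻⁴) = 0.017952 rad s⁻¹ ≈ 0.0180 rad s⁻¹.

0.0180 rad s⁻¹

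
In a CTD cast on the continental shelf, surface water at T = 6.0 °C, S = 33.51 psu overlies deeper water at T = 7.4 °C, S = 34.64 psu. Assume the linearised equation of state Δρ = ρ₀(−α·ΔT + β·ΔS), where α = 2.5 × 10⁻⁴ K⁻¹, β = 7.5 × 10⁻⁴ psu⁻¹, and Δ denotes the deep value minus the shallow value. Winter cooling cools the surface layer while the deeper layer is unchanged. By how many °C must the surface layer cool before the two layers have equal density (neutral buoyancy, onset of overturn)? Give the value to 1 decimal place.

Neutral buoyancy requires Δρ = 0, i.e. −α(T_deep − T_surf′) + β(S_deep − S_surf) = 0.
T_surf′ = T_deep − (β/α)·ΔS = 7.4 − (7.5 × 10⁻⁴/2.5 × 10⁻⁴)·(+1.13) = 4.010 °C.
Cooling required: 6.0 − (4.010) = 1.990 °C.

2.0 °C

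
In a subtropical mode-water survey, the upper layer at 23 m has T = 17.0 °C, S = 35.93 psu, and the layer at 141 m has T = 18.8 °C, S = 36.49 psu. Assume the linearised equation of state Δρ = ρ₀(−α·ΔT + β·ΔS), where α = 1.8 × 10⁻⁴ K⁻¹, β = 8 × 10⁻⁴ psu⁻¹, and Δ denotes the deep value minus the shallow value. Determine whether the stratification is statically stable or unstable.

ΔT = 18.8 − 17.0 = +1.8 K and ΔS = 36.49 − 35.93 = +0.56 psu (deep − shallow).
−αΔT = -3.24 × 10⁻⁴; βΔS = 4.48 × 10⁻⁴; sum Δρ/ρ₀ = 1.24 × 10⁻⁴.
Δρ/ρ₀ > 0, so Δρ > 0: deeper water is denser → statically stable.

stable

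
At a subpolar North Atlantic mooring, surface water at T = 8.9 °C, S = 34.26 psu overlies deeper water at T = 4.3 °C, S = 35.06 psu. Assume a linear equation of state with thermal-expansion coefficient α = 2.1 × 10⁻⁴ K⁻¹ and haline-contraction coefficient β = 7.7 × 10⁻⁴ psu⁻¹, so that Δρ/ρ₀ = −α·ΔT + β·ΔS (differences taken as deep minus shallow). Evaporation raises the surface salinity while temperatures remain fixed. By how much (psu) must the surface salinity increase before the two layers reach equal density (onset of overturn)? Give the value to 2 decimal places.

Neutral buoyancy requires −α(T_deep − T_surf) + β(S_deep − S_surf′) = 0.
S_surf′ = S_deep − (α/β)·ΔT = 35.06 − (2.1 × 10⁻⁴/7.7 × 10⁻⁴)·(-4.6) = 36.3145 psu.
Increase required: 36.3145 − 34.26 = 2.0545 psu.

2.05 psu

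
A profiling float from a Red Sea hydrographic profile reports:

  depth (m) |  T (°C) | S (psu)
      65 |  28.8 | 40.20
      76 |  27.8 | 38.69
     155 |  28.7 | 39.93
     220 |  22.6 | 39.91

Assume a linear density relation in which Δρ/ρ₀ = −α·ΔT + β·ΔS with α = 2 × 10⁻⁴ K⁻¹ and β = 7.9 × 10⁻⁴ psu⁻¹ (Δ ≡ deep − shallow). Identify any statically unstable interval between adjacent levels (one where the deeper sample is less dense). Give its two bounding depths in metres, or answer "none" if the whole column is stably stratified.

Evaluate Δρ/ρ₀ = −αΔT + βΔS across each adjacent pair:
  65–76 m: −αΔT+βΔS = −(2 × 10⁻⁴)(-1.0)+(7.9 × 10⁻⁴)(-1.51) = -9.9 × 10⁻⁴ → UNSTABLE
  76–155 m: −αΔT+βΔS = −(2 × 10⁻⁴)(+0.9)+(7.9 × 10⁻⁴)(+1.24) = 8.0 × 10⁻⁴ → stable
  155–220 m: −αΔT+βΔS = −(2 × 10⁻⁴)(-6.1)+(7.9 × 10⁻⁴)(-0.02) = 1.2 × 10⁻³ → stable
The 65–76 m interval has Δρ < 0: lighter water underlies denser water.

65–76 m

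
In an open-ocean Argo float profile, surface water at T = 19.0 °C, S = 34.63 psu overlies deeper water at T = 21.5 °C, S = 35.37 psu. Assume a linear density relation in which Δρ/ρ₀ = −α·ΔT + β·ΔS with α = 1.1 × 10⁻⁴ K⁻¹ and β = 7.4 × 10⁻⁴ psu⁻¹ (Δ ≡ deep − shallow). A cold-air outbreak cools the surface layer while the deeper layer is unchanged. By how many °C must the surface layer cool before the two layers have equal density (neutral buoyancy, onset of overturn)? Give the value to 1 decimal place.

Neutral buoyancy requires Δρ = 0, i.e. −α(T_deep − T_surf′) + β(S_deep − S_surf) = 0.
T_surf′ = T_deep − (β/α)·ΔS = 21.5 − (7.4 × 10⁻⁴/1.1 × 10⁻⁴)·(+0.74) = 16.522 °C.
Cooling required: 19.0 − (16.522) = 2.478 °C.

2.5 °C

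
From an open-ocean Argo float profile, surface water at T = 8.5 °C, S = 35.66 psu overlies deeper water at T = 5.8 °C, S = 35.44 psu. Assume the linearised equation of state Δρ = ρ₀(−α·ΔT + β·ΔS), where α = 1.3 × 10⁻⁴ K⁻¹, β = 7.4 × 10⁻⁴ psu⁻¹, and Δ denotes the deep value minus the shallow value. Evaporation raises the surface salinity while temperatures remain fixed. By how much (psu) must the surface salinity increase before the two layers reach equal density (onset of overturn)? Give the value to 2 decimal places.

Neutral buoyancy requires −α(T_deep − T_surf) + β(S_deep − S_surf′) = 0.
S_surf′ = S_deep − (α/β)·ΔT = 35.44 − (1.3 × 10⁻⁴/7.4 × 10⁻⁴)·(-2.7) = 35.9143 psu.
Increase required: 35.9143 − 35.66 = 0.2543 psu.

0.25 psu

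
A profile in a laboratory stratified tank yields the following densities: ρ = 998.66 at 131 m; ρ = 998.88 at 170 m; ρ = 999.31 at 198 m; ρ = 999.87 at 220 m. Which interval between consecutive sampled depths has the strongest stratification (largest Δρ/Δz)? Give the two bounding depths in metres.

Compute the density gradient over each adjacent pair:
  131–170 m: Δρ/Δz = 0.22/39 = 5.6 × 10⁻³ kg m⁻⁴
  170–198 m: Δρ/Δz = 0.43/28 = 0.015 kg m⁻⁴
  198–220 m: Δρ/Δz = 0.56/22 = 0.025 kg m⁻⁴
The largest gradient is in the 198–220 m interval — the pycnocline.

198–220 m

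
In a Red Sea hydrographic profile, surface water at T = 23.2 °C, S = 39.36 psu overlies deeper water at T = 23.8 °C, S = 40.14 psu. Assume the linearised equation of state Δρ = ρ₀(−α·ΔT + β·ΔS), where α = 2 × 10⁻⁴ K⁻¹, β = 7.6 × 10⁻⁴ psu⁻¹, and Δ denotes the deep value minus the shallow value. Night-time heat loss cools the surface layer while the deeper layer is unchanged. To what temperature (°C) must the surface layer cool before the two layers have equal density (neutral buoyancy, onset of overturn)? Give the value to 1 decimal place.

20.8 °C

Neutral buoyancy requires Δρ = 0, i.e. −α(T_deep − T_surf′) + β(S_deep − S_surf) = 0.
T_surf′ = T_deep − (β/α)·ΔS = 23.8 − (7.6 × 10⁻⁴/2 × 10⁻⁴)·(+0.78) = 20.836 °C.
Cooling required: 23.2 − (20.836) = 2.364 °C.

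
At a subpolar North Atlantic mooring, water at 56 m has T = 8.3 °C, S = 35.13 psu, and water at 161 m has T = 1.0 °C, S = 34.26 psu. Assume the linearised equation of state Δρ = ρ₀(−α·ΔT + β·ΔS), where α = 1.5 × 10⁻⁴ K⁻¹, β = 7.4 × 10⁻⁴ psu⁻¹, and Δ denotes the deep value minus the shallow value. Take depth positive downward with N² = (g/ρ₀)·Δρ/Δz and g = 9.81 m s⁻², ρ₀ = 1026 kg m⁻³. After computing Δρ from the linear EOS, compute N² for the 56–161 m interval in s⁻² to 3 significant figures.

4.22 × 10⁻⁵ s⁻²

ΔT = -7.3 K, ΔS = -0.87 psu (deep − shallow).
Δρ/ρ₀ = −αΔT + βΔS = 1.095 × 10⁻³ − 6.438 × 10⁻⁴ = 4.512 × 10⁻⁴, so Δρ ≈ 0.4629 kg m⁻³.
N² = (g/ρ₀)·Δρ/Δz = g·(Δρ/ρ₀)/Δz = 9.81 × 4.512 × 10⁻⁴ / 105 = 4.2155 × 10⁻⁵ s⁻² ≈ 4.22 × 10⁻⁵ s⁻².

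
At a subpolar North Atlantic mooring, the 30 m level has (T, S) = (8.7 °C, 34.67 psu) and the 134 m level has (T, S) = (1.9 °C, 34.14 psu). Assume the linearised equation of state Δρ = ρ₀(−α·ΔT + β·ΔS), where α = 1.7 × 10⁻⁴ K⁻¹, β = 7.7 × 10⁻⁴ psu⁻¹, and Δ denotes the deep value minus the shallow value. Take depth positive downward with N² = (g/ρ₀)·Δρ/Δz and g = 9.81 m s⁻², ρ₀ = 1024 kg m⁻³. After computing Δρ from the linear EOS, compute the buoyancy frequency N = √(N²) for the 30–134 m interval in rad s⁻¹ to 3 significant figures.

ΔT = -6.8 K, ΔS = -0.53 psu (deep − shallow).
Δρ/ρ₀ = −αΔT + βΔS = 1.156 × 10⁻³ − 4.081 × 10⁻⁴ = 7.479 × 10⁻⁴, so Δρ ≈ 0.7658 kg m⁻³.
N² = (g/ρ₀)·Δρ/Δz = g·(Δρ/ρ₀)/Δz = 9.81 × 7.479 × 10⁻⁴ / 104 = 7.0547 × 10⁻⁵ s⁻².
N = √(7.0547 × 10⁻⁵) = 8.3992 × 10⁻³ rad s⁻¹ ≈ 8.40 × 10⁻³ rad s⁻¹.

8.40 × 10⁻³ rad s⁻¹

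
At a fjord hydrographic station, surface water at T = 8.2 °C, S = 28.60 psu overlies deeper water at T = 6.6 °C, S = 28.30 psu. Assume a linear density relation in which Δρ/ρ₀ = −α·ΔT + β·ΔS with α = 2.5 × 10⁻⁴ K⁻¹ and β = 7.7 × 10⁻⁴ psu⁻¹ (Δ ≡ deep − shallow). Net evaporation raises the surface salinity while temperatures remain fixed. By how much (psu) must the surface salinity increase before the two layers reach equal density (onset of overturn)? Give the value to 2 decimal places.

0.22 psu

Neutral buoyancy requires −α(T_deep − T_surf) + β(S_deep − S_surf′) = 0.
S_surf′ = S_deep − (α/β)·ΔT = 28.30 − (2.5 × 10⁻⁴/7.7 × 10⁻⁴)·(-1.6) = 28.8195 psu.
Increase required: 28.8195 − 28.60 = 0.2195 psu.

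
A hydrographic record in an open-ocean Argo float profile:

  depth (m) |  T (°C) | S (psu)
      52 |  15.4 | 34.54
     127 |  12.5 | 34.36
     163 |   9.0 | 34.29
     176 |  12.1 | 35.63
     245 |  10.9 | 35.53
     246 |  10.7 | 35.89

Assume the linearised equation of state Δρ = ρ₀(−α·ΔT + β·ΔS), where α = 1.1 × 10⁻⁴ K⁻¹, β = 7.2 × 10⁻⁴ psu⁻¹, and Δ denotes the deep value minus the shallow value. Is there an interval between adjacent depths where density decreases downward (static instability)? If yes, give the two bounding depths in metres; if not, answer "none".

none

Evaluate Δρ/ρ₀ = −αΔT + βΔS across each adjacent pair:
  52–127 m: −αΔT+βΔS = −(1.1 × 10⁻⁴)(-2.9)+(7.2 × 10⁻⁴)(-0.18) = 1.9 × 10⁻⁴ → stable
  127–163 m: −αΔT+βΔS = −(1.1 × 10⁻⁴)(-3.5)+(7.2 × 10⁻⁴)(-0.07) = 3.3 × 10⁻⁴ → stable
  163–176 m: −αΔT+βΔS = −(1.1 × 10⁻⁴)(+3.1)+(7.2 × 10⁻⁴)(+1.34) = 6.2 × 10⁻⁴ → stable
  176–245 m: −αΔT+βΔS = −(1.1 × 10⁻⁴)(-1.2)+(7.2 × 10⁻⁴)(-0.10) = 6.0 × 10⁻⁵ → stable
  245–246 m: −αΔT+βΔS = −(1.1 × 10⁻⁴)(-0.2)+(7.2 × 10⁻⁴)(+0.36) = 2.8 × 10⁻⁴ → stable
Every interval has Δρ > 0: the column is stably stratified throughout.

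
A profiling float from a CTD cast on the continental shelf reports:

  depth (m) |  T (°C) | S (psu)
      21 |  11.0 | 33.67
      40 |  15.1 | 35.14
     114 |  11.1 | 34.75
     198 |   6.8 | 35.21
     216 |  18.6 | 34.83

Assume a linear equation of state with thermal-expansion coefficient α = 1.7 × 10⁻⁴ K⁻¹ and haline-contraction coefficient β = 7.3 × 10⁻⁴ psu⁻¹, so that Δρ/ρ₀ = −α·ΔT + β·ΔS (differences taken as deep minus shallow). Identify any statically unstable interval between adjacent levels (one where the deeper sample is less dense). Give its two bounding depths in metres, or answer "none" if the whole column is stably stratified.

198–216 m

Evaluate Δρ/ρ₀ = −αΔT + βΔS across each adjacent pair:
  21–40 m: −αΔT+βΔS = −(1.7 × 10⁻⁴)(+4.1)+(7.3 × 10⁻⁴)(+1.47) = 3.8 × 10⁻⁴ → stable
  40–114 m: −αΔT+βΔS = −(1.7 × 10⁻⁴)(-4.0)+(7.3 × 10⁻⁴)(-0.39) = 4.0 × 10⁻⁴ → stable
  114–198 m: −αΔT+βΔS = −(1.7 × 10⁻⁴)(-4.3)+(7.3 × 10⁻⁴)(+0.46) = 1.1 × 10⁻³ → stable
  198–216 m: −αΔT+βΔS = −(1.7 × 10⁻⁴)(+11.8)+(7.3 × 10⁻⁴)(-0.38) = -2.3 × 10⁻³ → UNSTABLE
The 198–216 m interval has Δρ < 0: lighter water underlies denser water.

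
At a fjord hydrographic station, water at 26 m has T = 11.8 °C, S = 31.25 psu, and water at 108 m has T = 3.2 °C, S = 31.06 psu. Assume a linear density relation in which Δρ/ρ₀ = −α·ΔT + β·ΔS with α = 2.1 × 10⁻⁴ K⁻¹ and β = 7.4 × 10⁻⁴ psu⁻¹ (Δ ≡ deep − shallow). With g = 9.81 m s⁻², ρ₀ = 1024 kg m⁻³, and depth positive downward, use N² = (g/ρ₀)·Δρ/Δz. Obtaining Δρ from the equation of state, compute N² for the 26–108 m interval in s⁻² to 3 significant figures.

1.99 × 10⁻⁴ s⁻²

ΔT = -8.6 K, ΔS = -0.19 psu (deep − shallow).
Δρ/ρ₀ = −αΔT + βΔS = 1.806 × 10⁻³ − 1.406 × 10⁻⁴ = 1.6654 × 10⁻³, so Δρ ≈ 1.705 kg m⁻³.
N² = (g/ρ₀)·Δρ/Δz = g·(Δρ/ρ₀)/Δz = 9.81 × 1.6654 × 10⁻³ / 82 = 1.9924 × 10⁻⁴ s⁻² ≈ 1.99 × 10⁻⁴ s⁻².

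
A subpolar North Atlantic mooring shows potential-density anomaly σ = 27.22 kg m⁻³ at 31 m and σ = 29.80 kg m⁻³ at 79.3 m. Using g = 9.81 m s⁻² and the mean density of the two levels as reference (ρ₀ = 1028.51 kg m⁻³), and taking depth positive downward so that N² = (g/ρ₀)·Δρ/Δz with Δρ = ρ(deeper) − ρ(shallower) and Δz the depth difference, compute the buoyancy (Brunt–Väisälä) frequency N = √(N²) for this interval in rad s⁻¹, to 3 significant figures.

0.0226 rad s⁻¹

Δρ = 1029.80 − 1027.22 = 2.58 kg m⁻³ over Δz = 79.3 − 31 = 48.3 m.
N² = (9.81/1028.51) × (2.58/48.3) = 5.0949 × 10⁻⁴ s⁻².
N = √(5.0949 × 10⁻⁴) = 0.022572 rad s⁻¹ ≈ 0.0226 rad s⁻¹.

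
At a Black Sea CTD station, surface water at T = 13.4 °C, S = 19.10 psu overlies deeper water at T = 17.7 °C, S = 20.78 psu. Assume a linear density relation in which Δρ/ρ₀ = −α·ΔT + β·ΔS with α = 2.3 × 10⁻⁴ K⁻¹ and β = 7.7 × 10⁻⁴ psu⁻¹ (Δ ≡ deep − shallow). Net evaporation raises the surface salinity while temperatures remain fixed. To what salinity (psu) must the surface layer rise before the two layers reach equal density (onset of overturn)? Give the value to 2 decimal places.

Neutral buoyancy requires −α(T_deep − T_surf) + β(S_deep − S_surf′) = 0.
S_surf′ = S_deep − (α/β)·ΔT = 20.78 − (2.3 × 10⁻⁴/7.7 × 10⁻⁴)·(+4.3) = 19.4956 psu.
Increase required: 19.4956 − 19.10 = 0.3956 psu.

19.50 psu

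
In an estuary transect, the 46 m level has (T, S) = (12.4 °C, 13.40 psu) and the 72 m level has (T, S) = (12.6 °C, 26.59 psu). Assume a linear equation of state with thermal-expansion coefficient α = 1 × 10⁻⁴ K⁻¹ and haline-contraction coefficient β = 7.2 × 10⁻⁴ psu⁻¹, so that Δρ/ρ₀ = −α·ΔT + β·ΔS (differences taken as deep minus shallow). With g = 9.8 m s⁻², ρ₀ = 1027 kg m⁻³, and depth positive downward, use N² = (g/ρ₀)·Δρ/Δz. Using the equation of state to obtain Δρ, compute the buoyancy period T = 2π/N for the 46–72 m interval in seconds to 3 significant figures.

105 s

ΔT = +0.2 K, ΔS = +13.19 psu (deep − shallow).
Δρ/ρ₀ = −αΔT + βΔS = -2.00 × 10⁻⁵ + 9.4968 × 10⁻³ = 9.4768 × 10⁻³, so Δρ ≈ 9.733 kg m⁻³.
N² = (g/ρ₀)·Δρ/Δz = g·(Δρ/ρ₀)/Δz = 9.8 × 9.4768 × 10⁻³ / 26 = 3.5720 × 10⁻³ s⁻².
N = √(3.5720 × 10⁻³) = 0.059766 rad s⁻¹ → T = 2π/N = 105.13 s ≈ 105 s.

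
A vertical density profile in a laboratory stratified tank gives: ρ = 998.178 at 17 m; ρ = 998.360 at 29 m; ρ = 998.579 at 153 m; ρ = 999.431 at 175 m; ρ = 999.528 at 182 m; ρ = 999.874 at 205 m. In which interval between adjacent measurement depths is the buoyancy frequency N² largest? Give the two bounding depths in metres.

Compute the density gradient over each adjacent pair:
  17–29 m: Δρ/Δz = 0.182/12 = 0.015 kg m⁻⁴
  29–153 m: Δρ/Δz = 0.219/124 = 1.8 × 10⁻³ kg m⁻⁴
  153–175 m: Δρ/Δz = 0.852/22 = 0.039 kg m⁻⁴
  175–182 m: Δρ/Δz = 0.097/7 = 0.014 kg m⁻⁴
  182–205 m: Δρ/Δz = 0.346/23 = 0.015 kg m⁻⁴
The largest gradient is in the 153–175 m interval — the pycnocline.

153–175 m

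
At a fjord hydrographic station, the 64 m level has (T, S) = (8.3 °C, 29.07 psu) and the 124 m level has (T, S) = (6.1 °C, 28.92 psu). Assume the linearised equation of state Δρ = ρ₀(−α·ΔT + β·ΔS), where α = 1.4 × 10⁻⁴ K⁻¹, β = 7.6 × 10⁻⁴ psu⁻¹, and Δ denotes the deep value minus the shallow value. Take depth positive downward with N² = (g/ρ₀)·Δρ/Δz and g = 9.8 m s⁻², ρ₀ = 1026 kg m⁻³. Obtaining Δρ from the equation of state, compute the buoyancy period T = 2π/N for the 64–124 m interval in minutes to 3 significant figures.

ΔT = -2.2 K, ΔS = -0.15 psu (deep − shallow).
Δρ/ρ₀ = −αΔT + βΔS = 3.08 × 10⁻⁴ − 1.14 × 10⁻⁴ = 1.94 × 10⁻⁴, so Δρ ≈ 0.1990 kg m⁻³.
N² = (g/ρ₀)·Δρ/Δz = g·(Δρ/ρ₀)/Δz = 9.8 × 1.94 × 10⁻⁴ / 60 = 3.1687 × 10⁻⁵ s⁻².
N = √(3.1687 × 10⁻⁵) = 5.6291 × 10⁻³ rad s⁻¹ → T = 2π/N = 1.1162 × 10³ s = 18.603 min ≈ 18.6 min.

18.6 min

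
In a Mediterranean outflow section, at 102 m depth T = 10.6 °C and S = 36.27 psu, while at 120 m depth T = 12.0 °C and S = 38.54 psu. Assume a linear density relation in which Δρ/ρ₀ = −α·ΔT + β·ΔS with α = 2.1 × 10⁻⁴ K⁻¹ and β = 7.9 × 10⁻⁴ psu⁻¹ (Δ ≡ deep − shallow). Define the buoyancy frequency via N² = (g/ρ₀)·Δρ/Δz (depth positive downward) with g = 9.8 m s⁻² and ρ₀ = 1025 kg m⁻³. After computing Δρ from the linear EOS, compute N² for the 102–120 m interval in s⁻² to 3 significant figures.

8.16 × 10⁻⁴ s⁻²

ΔT = +1.4 K, ΔS = +2.27 psu (deep − shallow).
Δρ/ρ₀ = −αΔT + βΔS = -2.94 × 10⁻⁴ + 1.7933 × 10⁻³ = 1.4993 × 10⁻³, so Δρ ≈ 1.537 kg m⁻³.
N² = (g/ρ₀)·Δρ/Δz = g·(Δρ/ρ₀)/Δz = 9.8 × 1.4993 × 10⁻³ / 18 = 8.1629 × 10⁻⁴ s⁻² ≈ 8.16 × 10⁻⁴ s⁻².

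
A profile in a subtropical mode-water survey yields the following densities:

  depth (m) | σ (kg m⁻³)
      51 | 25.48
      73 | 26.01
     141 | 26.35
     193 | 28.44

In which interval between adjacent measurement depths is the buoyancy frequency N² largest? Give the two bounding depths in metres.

Compute the density gradient over each adjacent pair:
  51–73 m: Δρ/Δz = 0.53/22 = 0.024 kg m⁻⁴
  73–141 m: Δρ/Δz = 0.34/68 = 5.0 × 10⁻³ kg m⁻⁴
  141–193 m: Δρ/Δz = 2.09/52 = 0.040 kg m⁻⁴
The largest gradient is in the 141–193 m interval — the pycnocline.

141–193 m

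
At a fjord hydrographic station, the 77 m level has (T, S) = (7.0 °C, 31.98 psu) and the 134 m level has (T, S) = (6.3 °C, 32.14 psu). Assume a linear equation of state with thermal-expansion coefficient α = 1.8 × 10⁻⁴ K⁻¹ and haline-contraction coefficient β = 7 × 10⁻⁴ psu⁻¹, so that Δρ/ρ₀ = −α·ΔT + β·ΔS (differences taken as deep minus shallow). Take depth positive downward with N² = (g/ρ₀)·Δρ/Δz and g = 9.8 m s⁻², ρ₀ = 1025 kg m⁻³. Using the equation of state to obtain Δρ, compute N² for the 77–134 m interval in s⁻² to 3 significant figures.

ΔT = -0.7 K, ΔS = +0.16 psu (deep − shallow).
Δρ/ρ₀ = −αΔT + βΔS = 1.26 × 10⁻⁴ + 1.12 × 10⁻⁴ = 2.38 × 10⁻⁴, so Δρ ≈ 0.2439 kg m⁻³.
N² = (g/ρ₀)·Δρ/Δz = g·(Δρ/ρ₀)/Δz = 9.8 × 2.38 × 10⁻⁴ / 57 = 4.0919 × 10⁻⁵ s⁻² ≈ 4.09 × 10⁻⁵ s⁻².

4.09 × 10⁻⁵ s⁻²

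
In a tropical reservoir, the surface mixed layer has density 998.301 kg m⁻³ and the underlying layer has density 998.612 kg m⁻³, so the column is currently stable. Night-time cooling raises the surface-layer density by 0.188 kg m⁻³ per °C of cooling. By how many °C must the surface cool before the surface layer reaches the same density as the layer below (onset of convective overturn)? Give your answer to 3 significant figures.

Density deficit of the surface layer: 998.612 − 998.301 = 0.311 kg m⁻³.
Required change = 0.311 / 0.188 = 1.65 °C.

1.65 °C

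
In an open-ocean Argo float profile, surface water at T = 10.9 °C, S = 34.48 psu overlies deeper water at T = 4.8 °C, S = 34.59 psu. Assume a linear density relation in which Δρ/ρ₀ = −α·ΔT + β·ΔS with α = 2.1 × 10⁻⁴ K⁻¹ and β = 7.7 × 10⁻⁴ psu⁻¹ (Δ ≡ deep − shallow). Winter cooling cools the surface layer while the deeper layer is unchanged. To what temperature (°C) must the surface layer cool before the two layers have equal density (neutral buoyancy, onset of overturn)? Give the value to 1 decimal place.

Neutral buoyancy requires Δρ = 0, i.e. −α(T_deep − T_surf′) + β(S_deep − S_surf) = 0.
T_surf′ = T_deep − (β/α)·ΔS = 4.8 − (7.7 × 10⁻⁴/2.1 × 10⁻⁴)·(+0.11) = 4.397 °C.
Cooling required: 10.9 − (4.397) = 6.503 °C.

4.4 °C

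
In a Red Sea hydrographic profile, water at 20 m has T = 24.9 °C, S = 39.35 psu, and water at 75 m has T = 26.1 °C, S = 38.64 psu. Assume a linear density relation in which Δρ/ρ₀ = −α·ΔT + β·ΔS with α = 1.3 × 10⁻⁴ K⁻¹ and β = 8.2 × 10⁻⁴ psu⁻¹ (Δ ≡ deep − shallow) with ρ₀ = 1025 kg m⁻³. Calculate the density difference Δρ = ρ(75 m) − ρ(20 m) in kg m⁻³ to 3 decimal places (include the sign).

-0.757 kg m⁻³

ΔT = +1.2 K, ΔS = -0.71 psu (deep − shallow).
Δρ/ρ₀ = −(1.3 × 10⁻⁴)(+1.2) + (8.2 × 10⁻⁴)(-0.71) = -7.382 × 10⁻⁴.
Δρ = 1025 × (-7.382 × 10⁻⁴) = -0.757 kg m⁻³.
Negative Δρ: lighter below, statically unstable.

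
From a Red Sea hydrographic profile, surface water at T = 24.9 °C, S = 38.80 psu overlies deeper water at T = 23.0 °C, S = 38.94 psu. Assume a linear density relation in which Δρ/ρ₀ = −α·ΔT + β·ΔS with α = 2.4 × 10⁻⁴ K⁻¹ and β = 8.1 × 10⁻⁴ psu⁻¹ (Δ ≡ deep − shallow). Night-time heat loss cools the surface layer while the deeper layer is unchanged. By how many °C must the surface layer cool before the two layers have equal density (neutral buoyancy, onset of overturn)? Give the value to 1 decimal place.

Neutral buoyancy requires Δρ = 0, i.e. −α(T_deep − T_surf′) + β(S_deep − S_surf) = 0.
T_surf′ = T_deep − (β/α)·ΔS = 23.0 − (8.1 × 10⁻⁴/2.4 × 10⁻⁴)·(+0.14) = 22.527 °C.
Cooling required: 24.9 − (22.527) = 2.373 °C.

2.4 °C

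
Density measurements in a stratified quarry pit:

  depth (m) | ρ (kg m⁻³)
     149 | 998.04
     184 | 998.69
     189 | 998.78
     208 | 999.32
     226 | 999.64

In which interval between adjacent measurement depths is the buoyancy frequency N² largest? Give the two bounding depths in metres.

189–208 m

Compute the density gradient over each adjacent pair:
  149–184 m: Δρ/Δz = 0.65/35 = 0.019 kg m⁻⁴
  184–189 m: Δρ/Δz = 0.09/5 = 0.018 kg m⁻⁴
  189–208 m: Δρ/Δz = 0.54/19 = 0.028 kg m⁻⁴
  208–226 m: Δρ/Δz = 0.32/18 = 0.018 kg m⁻⁴
The largest gradient is in the 189–208 m interval — the pycnocline.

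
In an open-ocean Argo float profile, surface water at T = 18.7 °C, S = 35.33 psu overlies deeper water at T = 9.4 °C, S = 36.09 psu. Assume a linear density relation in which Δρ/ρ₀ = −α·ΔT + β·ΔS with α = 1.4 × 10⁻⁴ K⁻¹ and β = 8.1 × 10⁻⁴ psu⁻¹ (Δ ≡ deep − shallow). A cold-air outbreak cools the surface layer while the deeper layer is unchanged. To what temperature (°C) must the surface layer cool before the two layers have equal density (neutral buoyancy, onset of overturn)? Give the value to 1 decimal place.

Neutral buoyancy requires Δρ = 0, i.e. −α(T_deep − T_surf′) + β(S_deep − S_surf) = 0.
T_surf′ = T_deep − (β/α)·ΔS = 9.4 − (8.1 × 10⁻⁴/1.4 × 10⁻⁴)·(+0.76) = 5.003 °C.
Cooling required: 18.7 − (5.003) = 13.697 °C.

5.0 °C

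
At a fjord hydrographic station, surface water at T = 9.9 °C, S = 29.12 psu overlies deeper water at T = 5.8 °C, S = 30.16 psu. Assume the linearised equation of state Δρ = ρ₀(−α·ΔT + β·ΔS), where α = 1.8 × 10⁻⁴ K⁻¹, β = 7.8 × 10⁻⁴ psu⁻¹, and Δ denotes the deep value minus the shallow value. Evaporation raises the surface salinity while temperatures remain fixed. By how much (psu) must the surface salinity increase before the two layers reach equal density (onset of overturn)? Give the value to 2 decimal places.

Neutral buoyancy requires −α(T_deep − T_surf) + β(S_deep − S_surf′) = 0.
S_surf′ = S_deep − (α/β)·ΔT = 30.16 − (1.8 × 10⁻⁴/7.8 × 10⁻⁴)·(-4.1) = 31.1062 psu.
Increase required: 31.1062 − 29.12 = 1.9862 psu.

1.99 psu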